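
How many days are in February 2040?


February 2040 (leap year: yes)

29 days


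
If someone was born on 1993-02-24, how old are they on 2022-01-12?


Birth: 1993-02-24
Reference: 2022-01-12
Year difference: 2022 - 1993 = 29
Birthday not yet reached in 2022, subtract 1

28 years old


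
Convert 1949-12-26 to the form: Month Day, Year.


ISO 1949-12-26 parses as year=1949, month=12, day=26
Month 12 -> December

December 26, 1949


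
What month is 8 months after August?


August is month 8
8 + 8 = 16; wrap: 16 - 12 = 4

April


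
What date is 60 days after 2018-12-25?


Start: 2018-12-25, add 60 days
December 2018 has 31 days: 31 - 25 = 6 days to December 31 -> 54 left
January 2019 has 31 days -> 23 left
February 2019: 23 <= 28 -> lands on February 23

Result: 2019-02-23


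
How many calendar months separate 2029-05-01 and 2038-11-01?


From May 2029 to November 2038
9 years * 12 = 108 months, plus 6 months = 114

114 months


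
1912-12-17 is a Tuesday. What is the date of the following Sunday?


Current: Tuesday
Target: Sunday
Days ahead: 5

Next Sunday: 1912-12-22


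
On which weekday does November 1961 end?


November 1961 has 30 days
Anchor: Jan 1, 1961. With p = 1961 - 1 = 1960: (p + p//4 - p//100 + p//400) mod 7 = (1960 + 490 - 19 + 4) mod 7 = 2435 mod 7 = 6 -> Sunday (Mon=0 ... Sun=6)
Days before November (Jan-Oct): 304; November 1 index = (6 + 304) mod 7 = 2 -> Wednesday
Last day offset: 30 - 1 = 29 days
Weekday index = (2 + 29) mod 7 = 3

Thursday, November 30


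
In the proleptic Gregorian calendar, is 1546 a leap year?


Gregorian leap year rule: divisible by 4, but not by 100, unless also by 400.
1546 is not divisible by 4 -> not a leap year

No


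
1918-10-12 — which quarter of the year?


Month: October (month 10)
Q1: Jan-Mar, Q2: Apr-Jun, Q3: Jul-Sep, Q4: Oct-Dec

Q4


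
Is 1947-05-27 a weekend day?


Anchor: Jan 1, 1947. With p = 1947 - 1 = 1946: (p + p//4 - p//100 + p//400) mod 7 = (1946 + 486 - 19 + 4) mod 7 = 2417 mod 7 = 2 -> Wednesday (Mon=0 ... Sun=6)
Day of year: 147; offset = 146
Weekday index = (2 + 146) mod 7 = 1 -> Tuesday
Weekend days: Saturday, Sunday

No


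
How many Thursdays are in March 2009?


March 2009 has 31 days
Anchor: Jan 1, 2009. With p = 2009 - 1 = 2008: (p + p//4 - p//100 + p//400) mod 7 = (2008 + 502 - 20 + 5) mod 7 = 2495 mod 7 = 3 -> Thursday (Mon=0 ... Sun=6)
Days before March (Jan-Feb): 59; March 1 index = (3 + 59) mod 7 = 6 -> Sunday
First Thursday is March 5
Thursdays: 5, 12, 19, 26

4 Thursdays


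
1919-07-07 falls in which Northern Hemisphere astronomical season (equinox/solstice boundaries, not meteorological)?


Date: July 7
Astronomical Summer (approx.; exact equinox/solstice day varies by year): June 21 to September 21
July 7 falls within the Summer window

Summer


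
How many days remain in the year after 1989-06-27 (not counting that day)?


Day of year: 178 of 365
Remaining = 365 - 178

187 days


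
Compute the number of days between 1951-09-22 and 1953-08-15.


From 1951-09-22 to 1953-08-15
1951-09-22: days before September = 31 + 28 + 31 + 30 + 31 + 30 + 31 + 31 = 243 (1951 is not a leap year); day of year = 243 + 22 = 265
1953-08-15: days before August = 31 + 28 + 31 + 30 + 31 + 30 + 31 = 212 (1953 is not a leap year); day of year = 212 + 15 = 227
Rest of 1951: 365 - 265 = 100
Full years 1952 (366): 366
Total = 100 + 366 + 227 = 693

693 days


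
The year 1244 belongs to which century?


Century = (year - 1) // 100 + 1
= (1244 - 1) // 100 + 1
= 1243 // 100 + 1
= 12 + 1

13th century


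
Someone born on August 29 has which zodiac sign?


Date: August 29
Conventional tropical zodiac dates: Virgo from August 23 onward; Libra starts September 23
August 29 falls within the Virgo range

Virgo


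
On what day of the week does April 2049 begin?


Target: April 1, 2049
Anchor: Jan 1, 2049. With p = 2049 - 1 = 2048: (p + p//4 - p//100 + p//400) mod 7 = (2048 + 512 - 20 + 5) mod 7 = 2545 mod 7 = 4 -> Friday (Mon=0 ... Sun=6)
Days before April (Jan-Mar): 90 days
Weekday index = (4 + 90) mod 7 = 3

Thursday


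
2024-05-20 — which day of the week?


Date: May 20, 2024
Anchor: Jan 1, 2024. With p = 2024 - 1 = 2023: (p + p//4 - p//100 + p//400) mod 7 = (2023 + 505 - 20 + 5) mod 7 = 2513 mod 7 = 0 -> Monday (Mon=0 ... Sun=6)
Days before May (Jan-Apr): 121; offset = 121 + 20 - 1 = 140
Weekday index = (0 + 140) mod 7 = 0

Day of the week: Monday


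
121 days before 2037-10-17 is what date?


Start: 2037-10-17, subtract 121 days
Back 17 days from October 17 reaches September 30, 2037 -> 104 left
September 2037 has 30 days -> back to August 31, 2037 -> 74 left
August 2037 has 31 days -> back to July 31, 2037 -> 43 left
July 2037 has 31 days -> back to June 30, 2037 -> 12 left
June 2037: 30 - 12 = 18 -> lands on June 18

Result: 2037-06-18


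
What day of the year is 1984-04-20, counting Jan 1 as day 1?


Date: April 20, 1984
Days in months 1 through 3: 91
Plus 20 days in April

Day of year: 111


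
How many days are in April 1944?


April 1944

30 days


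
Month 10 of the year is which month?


Month 10 of 12

October


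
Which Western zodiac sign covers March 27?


Date: March 27
Conventional tropical zodiac dates: Aries from March 21 onward; Taurus starts April 20
March 27 falls within the Aries range

Aries


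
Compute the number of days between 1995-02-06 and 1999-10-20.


From 1995-02-06 to 1999-10-20
1995-02-06: days before February = 31; day of year = 31 + 6 = 37
1999-10-20: days before October = 31 + 28 + 31 + 30 + 31 + 30 + 31 + 31 + 30 = 273 (1999 is not a leap year); day of year = 273 + 20 = 293
Rest of 1995: 365 - 37 = 328
Full years 1996 (366), 1997 (365), 1998 (365): 1096
Total = 328 + 1096 + 293 = 1717

1717 days


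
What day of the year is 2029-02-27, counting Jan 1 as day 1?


Date: February 27, 2029
Days in months 1 through 1: 31
Plus 27 days in February

Day of year: 58


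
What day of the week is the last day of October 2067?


October 2067 has 31 days
Anchor: Jan 1, 2067. With p = 2067 - 1 = 2066: (p + p//4 - p//100 + p//400) mod 7 = (2066 + 516 - 20 + 5) mod 7 = 2567 mod 7 = 5 -> Saturday (Mon=0 ... Sun=6)
Days before October (Jan-Sep): 273; October 1 index = (5 + 273) mod 7 = 5 -> Saturday
Last day offset: 31 - 1 = 30 days
Weekday index = (5 + 30) mod 7 = 0

Monday, October 31


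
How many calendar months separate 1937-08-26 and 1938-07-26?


From August 1937 to July 1938
1 year * 12 = 12 months, minus 1 month = 11

11 months


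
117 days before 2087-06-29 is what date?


Start: 2087-06-29, subtract 117 days
Back 29 days from June 29 reaches May 31, 2087 -> 88 left
May 2087 has 31 days -> back to April 30, 2087 -> 57 left
April 2087 has 30 days -> back to March 31, 2087 -> 27 left
March 2087: 31 - 27 = 4 -> lands on March 4

Result: 2087-03-04


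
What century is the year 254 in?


Century = (year - 1) // 100 + 1
= (254 - 1) // 100 + 1
= 253 // 100 + 1
= 2 + 1

3rd century


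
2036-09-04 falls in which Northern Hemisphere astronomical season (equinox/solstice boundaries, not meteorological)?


Date: September 4
Astronomical Summer (approx.; exact equinox/solstice day varies by year): June 21 to September 21
September 4 falls within the Summer window

Summer


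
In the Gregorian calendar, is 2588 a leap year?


Gregorian leap year rule: divisible by 4, but not by 100, unless also by 400.
2588 is divisible by 4 but not 100 -> leap year

Yes


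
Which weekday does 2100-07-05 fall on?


Date: July 5, 2100
Anchor: Jan 1, 2100. With p = 2100 - 1 = 2099: (p + p//4 - p//100 + p//400) mod 7 = (2099 + 524 - 20 + 5) mod 7 = 2608 mod 7 = 4 -> Friday (Mon=0 ... Sun=6)
Days before July (Jan-Jun): 181; offset = 181 + 5 - 1 = 185
Weekday index = (4 + 185) mod 7 = 0

Day of the week: Monday


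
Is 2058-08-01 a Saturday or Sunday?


Anchor: Jan 1, 2058. With p = 2058 - 1 = 2057: (p + p//4 - p//100 + p//400) mod 7 = (2057 + 514 - 20 + 5) mod 7 = 2556 mod 7 = 1 -> Tuesday (Mon=0 ... Sun=6)
Day of year: 213; offset = 212
Weekday index = (1 + 212) mod 7 = 3 -> Thursday
Weekend days: Saturday, Sunday

No


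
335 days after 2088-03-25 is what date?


Start: 2088-03-25, add 335 days
March 2088 has 31 days: 31 - 25 = 6 days to March 31 -> 329 left
April 2088 has 30 days -> 299 left
May 2088 has 31 days -> 268 left
June 2088 has 30 days -> 238 left
July 2088 has 31 days -> 207 left
August 2088 has 31 days -> 176 left
September 2088 has 30 days -> 146 left
October 2088 has 31 days -> 115 left
November 2088 has 30 days -> 85 left
December 2088 has 31 days -> 54 left
January 2089 has 31 days -> 23 left
February 2089: 23 <= 28 -> lands on February 23

Result: 2089-02-23


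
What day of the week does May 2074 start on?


Target: May 1, 2074
Anchor: Jan 1, 2074. With p = 2074 - 1 = 2073: (p + p//4 - p//100 + p//400) mod 7 = (2073 + 518 - 20 + 5) mod 7 = 2576 mod 7 = 0 -> Monday (Mon=0 ... Sun=6)
Days before May (Jan-Apr): 120 days
Weekday index = (0 + 120) mod 7 = 1

Tuesday


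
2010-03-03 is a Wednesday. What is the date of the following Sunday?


Current: Wednesday
Target: Sunday
Days ahead: 4

Next Sunday: 2010-03-07


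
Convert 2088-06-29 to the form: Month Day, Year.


ISO 2088-06-29 parses as year=2088, month=06, day=29
Month 6 -> June

June 29, 2088


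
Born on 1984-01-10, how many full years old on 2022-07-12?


Birth: 1984-01-10
Reference: 2022-07-12
Year difference: 2022 - 1984 = 38

38 years old


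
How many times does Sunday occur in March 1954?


March 1954 has 31 days
Anchor: Jan 1, 1954. With p = 1954 - 1 = 1953: (p + p//4 - p//100 + p//400) mod 7 = (1953 + 488 - 19 + 4) mod 7 = 2426 mod 7 = 4 -> Friday (Mon=0 ... Sun=6)
Days before March (Jan-Feb): 59; March 1 index = (4 + 59) mod 7 = 0 -> Monday
First Sunday is March 7
Sundays: 7, 14, 21, 28

4 Sundays


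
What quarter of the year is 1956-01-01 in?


Month: January (month 1)
Q1: Jan-Mar, Q2: Apr-Jun, Q3: Jul-Sep, Q4: Oct-Dec

Q1


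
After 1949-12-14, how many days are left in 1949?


Day of year: 348 of 365
Remaining = 365 - 348

17 days


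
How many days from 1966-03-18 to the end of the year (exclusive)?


Day of year: 77 of 365
Remaining = 365 - 77

288 days


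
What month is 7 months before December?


December is month 12
12 - 7 = 5

May


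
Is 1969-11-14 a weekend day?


Anchor: Jan 1, 1969. With p = 1969 - 1 = 1968: (p + p//4 - p//100 + p//400) mod 7 = (1968 + 492 - 19 + 4) mod 7 = 2445 mod 7 = 2 -> Wednesday (Mon=0 ... Sun=6)
Day of year: 318; offset = 317
Weekday index = (2 + 317) mod 7 = 4 -> Friday
Weekend days: Saturday, Sunday

No


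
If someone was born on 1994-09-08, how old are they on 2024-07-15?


Birth: 1994-09-08
Reference: 2024-07-15
Year difference: 2024 - 1994 = 30
Birthday not yet reached in 2024, subtract 1

29 years old


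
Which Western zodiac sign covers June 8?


Date: June 8
Conventional tropical zodiac dates: Gemini from May 21 onward; Cancer starts June 21
June 8 falls within the Gemini range

Gemini


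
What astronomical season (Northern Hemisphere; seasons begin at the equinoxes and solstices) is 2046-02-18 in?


Date: February 18
Astronomical Winter (approx.; exact equinox/solstice day varies by year): December 21 to March 19
February 18 falls within the Winter window

Winter


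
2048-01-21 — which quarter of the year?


Month: January (month 1)
Q1: Jan-Mar, Q2: Apr-Jun, Q3: Jul-Sep, Q4: Oct-Dec

Q1


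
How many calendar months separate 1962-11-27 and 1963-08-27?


From November 1962 to August 1963
1 year * 12 = 12 months, minus 3 months = 9

9 months


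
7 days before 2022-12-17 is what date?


Start: 2022-12-17, subtract 7 days
17 - 7 = 10 stays within December 2022

Result: 2022-12-10


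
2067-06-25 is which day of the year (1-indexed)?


Date: June 25, 2067
Days in months 1 through 5: 151
Plus 25 days in June

Day of year: 176


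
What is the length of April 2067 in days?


April 2067

30 days


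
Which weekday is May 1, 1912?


Target: May 1, 1912
Anchor: Jan 1, 1912. With p = 1912 - 1 = 1911: (p + p//4 - p//100 + p//400) mod 7 = (1911 + 477 - 19 + 4) mod 7 = 2373 mod 7 = 0 -> Monday (Mon=0 ... Sun=6)
Days before May (Jan-Apr): 121 days
Weekday index = (0 + 121) mod 7 = 2

Wednesday


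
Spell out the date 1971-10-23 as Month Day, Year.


ISO 1971-10-23 parses as year=1971, month=10, day=23
Month 10 -> October

October 23, 1971


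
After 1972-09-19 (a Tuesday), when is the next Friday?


Current: Tuesday
Target: Friday
Days ahead: 3

Next Friday: 1972-09-22


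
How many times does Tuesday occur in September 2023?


September 2023 has 30 days
Anchor: Jan 1, 2023. With p = 2023 - 1 = 2022: (p + p//4 - p//100 + p//400) mod 7 = (2022 + 505 - 20 + 5) mod 7 = 2512 mod 7 = 6 -> Sunday (Mon=0 ... Sun=6)
Days before September (Jan-Aug): 243; September 1 index = (6 + 243) mod 7 = 4 -> Friday
First Tuesday is September 5
Tuesdays: 5, 12, 19, 26

4 Tuesdays


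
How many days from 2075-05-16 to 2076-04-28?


From 2075-05-16 to 2076-04-28
2075-05-16: days before May = 31 + 28 + 31 + 30 = 120 (2075 is not a leap year); day of year = 120 + 16 = 136
2076-04-28: days before April = 31 + 29 + 31 = 91 (2076 is a leap year); day of year = 91 + 28 = 119
Rest of 2075: 365 - 136 = 229
Total = 229 + 119 = 348

348 days


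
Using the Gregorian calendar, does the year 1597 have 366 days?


Gregorian leap year rule: divisible by 4, but not by 100, unless also by 400.
1597 is not divisible by 4 -> not a leap year

No


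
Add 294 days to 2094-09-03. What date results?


Start: 2094-09-03, add 294 days
September 2094 has 30 days: 30 - 3 = 27 days to September 30 -> 267 left
October 2094 has 31 days -> 236 left
November 2094 has 30 days -> 206 left
December 2094 has 31 days -> 175 left
January 2095 has 31 days -> 144 left
February 2095 has 28 days -> 116 left
March 2095 has 31 days -> 85 left
April 2095 has 30 days -> 55 left
May 2095 has 31 days -> 24 left
June 2095: 24 <= 30 -> lands on June 24

Result: 2095-06-24


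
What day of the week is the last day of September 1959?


September 1959 has 30 days
Anchor: Jan 1, 1959. With p = 1959 - 1 = 1958: (p + p//4 - p//100 + p//400) mod 7 = (1958 + 489 - 19 + 4) mod 7 = 2432 mod 7 = 3 -> Thursday (Mon=0 ... Sun=6)
Days before September (Jan-Aug): 243; September 1 index = (3 + 243) mod 7 = 1 -> Tuesday
Last day offset: 30 - 1 = 29 days
Weekday index = (1 + 29) mod 7 = 2

Wednesday, September 30


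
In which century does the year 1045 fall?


Century = (year - 1) // 100 + 1
= (1045 - 1) // 100 + 1
= 1044 // 100 + 1
= 10 + 1

11th century


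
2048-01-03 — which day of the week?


Date: January 3, 2048
Anchor: Jan 1, 2048. With p = 2048 - 1 = 2047: (p + p//4 - p//100 + p//400) mod 7 = (2047 + 511 - 20 + 5) mod 7 = 2543 mod 7 = 2 -> Wednesday (Mon=0 ... Sun=6)
Days into year = 3 - 1 = 2
Weekday index = (2 + 2) mod 7 = 4

Day of the week: Friday


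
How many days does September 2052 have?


September 2052

30 days


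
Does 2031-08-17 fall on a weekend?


Anchor: Jan 1, 2031. With p = 2031 - 1 = 2030: (p + p//4 - p//100 + p//400) mod 7 = (2030 + 507 - 20 + 5) mod 7 = 2522 mod 7 = 2 -> Wednesday (Mon=0 ... Sun=6)
Day of year: 229; offset = 228
Weekday index = (2 + 228) mod 7 = 6 -> Sunday
Weekend days: Saturday, Sunday

Yes


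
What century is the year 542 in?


Century = (year - 1) // 100 + 1
= (542 - 1) // 100 + 1
= 541 // 100 + 1
= 5 + 1

6th century


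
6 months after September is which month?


September is month 9
9 + 6 = 15; wrap: 15 - 12 = 3

March


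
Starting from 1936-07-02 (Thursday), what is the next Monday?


Current: Thursday
Target: Monday
Days ahead: 4

Next Monday: 1936-07-06


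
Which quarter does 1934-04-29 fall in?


Month: April (month 4)
Q1: Jan-Mar, Q2: Apr-Jun, Q3: Jul-Sep, Q4: Oct-Dec

Q2


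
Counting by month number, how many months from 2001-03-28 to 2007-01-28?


From March 2001 to January 2007
6 years * 12 = 72 months, minus 2 months = 70

70 months


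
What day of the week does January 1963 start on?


Target: January 1, 1963
Anchor: Jan 1, 1963. With p = 1963 - 1 = 1962: (p + p//4 - p//100 + p//400) mod 7 = (1962 + 490 - 19 + 4) mod 7 = 2437 mod 7 = 1 -> Tuesday (Mon=0 ... Sun=6)
Offset from anchor: 0 days
Weekday index = (1 + 0) mod 7 = 1

Tuesday


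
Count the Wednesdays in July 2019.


July 2019 has 31 days
Anchor: Jan 1, 2019. With p = 2019 - 1 = 2018: (p + p//4 - p//100 + p//400) mod 7 = (2018 + 504 - 20 + 5) mod 7 = 2507 mod 7 = 1 -> Tuesday (Mon=0 ... Sun=6)
Days before July (Jan-Jun): 181; July 1 index = (1 + 181) mod 7 = 0 -> Monday
First Wednesday is July 3
Wednesdays: 3, 10, 17, 24, 31

5 Wednesdays


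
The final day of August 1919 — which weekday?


August 1919 has 31 days
Anchor: Jan 1, 1919. With p = 1919 - 1 = 1918: (p + p//4 - p//100 + p//400) mod 7 = (1918 + 479 - 19 + 4) mod 7 = 2382 mod 7 = 2 -> Wednesday (Mon=0 ... Sun=6)
Days before August (Jan-Jul): 212; August 1 index = (2 + 212) mod 7 = 4 -> Friday
Last day offset: 31 - 1 = 30 days
Weekday index = (4 + 30) mod 7 = 6

Sunday, August 31


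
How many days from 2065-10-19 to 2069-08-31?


From 2065-10-19 to 2069-08-31
2065-10-19: days before October = 31 + 28 + 31 + 30 + 31 + 30 + 31 + 31 + 30 = 273 (2065 is not a leap year); day of year = 273 + 19 = 292
2069-08-31: days before August = 31 + 28 + 31 + 30 + 31 + 30 + 31 = 212 (2069 is not a leap year); day of year = 212 + 31 = 243
Rest of 2065: 365 - 292 = 73
Full years 2066 (365), 2067 (365), 2068 (366): 1096
Total = 73 + 1096 + 243 = 1412

1412 days


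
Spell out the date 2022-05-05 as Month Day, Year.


ISO 2022-05-05 parses as year=2022, month=05, day=05
Month 5 -> May

May 5, 2022


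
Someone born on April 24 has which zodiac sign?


Date: April 24
Conventional tropical zodiac dates: Taurus from April 20 onward; Gemini starts May 21
April 24 falls within the Taurus range

Taurus


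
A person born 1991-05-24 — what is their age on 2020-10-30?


Birth: 1991-05-24
Reference: 2020-10-30
Year difference: 2020 - 1991 = 29

29 years old


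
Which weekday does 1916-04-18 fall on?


Date: April 18, 1916
Anchor: Jan 1, 1916. With p = 1916 - 1 = 1915: (p + p//4 - p//100 + p//400) mod 7 = (1915 + 478 - 19 + 4) mod 7 = 2378 mod 7 = 5 -> Saturday (Mon=0 ... Sun=6)
Days before April (Jan-Mar): 91; offset = 91 + 18 - 1 = 108
Weekday index = (5 + 108) mod 7 = 1

Day of the week: Tuesday


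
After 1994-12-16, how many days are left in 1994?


Day of year: 350 of 365
Remaining = 365 - 350

15 days


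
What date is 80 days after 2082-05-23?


Start: 2082-05-23, add 80 days
May 2082 has 31 days: 31 - 23 = 8 days to May 31 -> 72 left
June 2082 has 30 days -> 42 left
July 2082 has 31 days -> 11 left
August 2082: 11 <= 31 -> lands on August 11

Result: 2082-08-11


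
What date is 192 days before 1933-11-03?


Start: 1933-11-03, subtract 192 days
Back 3 days from November 3 reaches October 31, 1933 -> 189 left
October 1933 has 31 days -> back to September 30, 1933 -> 158 left
September 1933 has 30 days -> back to August 31, 1933 -> 128 left
August 1933 has 31 days -> back to July 31, 1933 -> 97 left
July 1933 has 31 days -> back to June 30, 1933 -> 66 left
June 1933 has 30 days -> back to May 31, 1933 -> 36 left
May 1933 has 31 days -> back to April 30, 1933 -> 5 left
April 1933: 30 - 5 = 25 -> lands on April 25

Result: 1933-04-25


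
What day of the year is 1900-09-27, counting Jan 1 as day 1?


Date: September 27, 1900
Days in months 1 through 8: 243
Plus 27 days in September

Day of year: 270


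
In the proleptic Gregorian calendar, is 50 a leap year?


Gregorian leap year rule: divisible by 4, but not by 100, unless also by 400.
50 is not divisible by 4 -> not a leap year

No


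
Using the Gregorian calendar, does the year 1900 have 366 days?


Gregorian leap year rule: divisible by 4, but not by 100, unless also by 400.
1900 is divisible by 100 but not 400 -> not a leap year

No


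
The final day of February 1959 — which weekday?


February 1959 has 28 days
Anchor: Jan 1, 1959. With p = 1959 - 1 = 1958: (p + p//4 - p//100 + p//400) mod 7 = (1958 + 489 - 19 + 4) mod 7 = 2432 mod 7 = 3 -> Thursday (Mon=0 ... Sun=6)
Days before February (Jan): 31; February 1 index = (3 + 31) mod 7 = 6 -> Sunday
Last day offset: 28 - 1 = 27 days
Weekday index = (6 + 27) mod 7 = 5

Saturday, February 28


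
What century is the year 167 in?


Century = (year - 1) // 100 + 1
= (167 - 1) // 100 + 1
= 166 // 100 + 1
= 1 + 1

2nd century


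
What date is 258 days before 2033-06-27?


Start: 2033-06-27, subtract 258 days
Back 27 days from June 27 reaches May 31, 2033 -> 231 left
May 2033 has 31 days -> back to April 30, 2033 -> 200 left
April 2033 has 30 days -> back to March 31, 2033 -> 170 left
March 2033 has 31 days -> back to February 28, 2033 -> 139 left
February 2033 has 28 days -> back to January 31, 2033 -> 111 left
January 2033 has 31 days -> back to December 31, 2032 -> 80 left
December 2032 has 31 days -> back to November 30, 2032 -> 49 left
November 2032 has 30 days -> back to October 31, 2032 -> 19 left
October 2032: 31 - 19 = 12 -> lands on October 12

Result: 2032-10-12


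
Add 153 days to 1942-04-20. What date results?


Start: 1942-04-20, add 153 days
April 1942 has 30 days: 30 - 20 = 10 days to April 30 -> 143 left
May 1942 has 31 days -> 112 left
June 1942 has 30 days -> 82 left
July 1942 has 31 days -> 51 left
August 1942 has 31 days -> 20 left
September 1942: 20 <= 30 -> lands on September 20

Result: 1942-09-20


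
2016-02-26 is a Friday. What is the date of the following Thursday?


Current: Friday
Target: Thursday
Days ahead: 6

Next Thursday: 2016-03-03


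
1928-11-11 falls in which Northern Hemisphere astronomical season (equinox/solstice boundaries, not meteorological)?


Date: November 11
Astronomical Autumn (approx.; exact equinox/solstice day varies by year): September 22 to December 20
November 11 falls within the Autumn window

Autumn


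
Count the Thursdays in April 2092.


April 2092 has 30 days
Anchor: Jan 1, 2092. With p = 2092 - 1 = 2091: (p + p//4 - p//100 + p//400) mod 7 = (2091 + 522 - 20 + 5) mod 7 = 2598 mod 7 = 1 -> Tuesday (Mon=0 ... Sun=6)
Days before April (Jan-Mar): 91; April 1 index = (1 + 91) mod 7 = 1 -> Tuesday
First Thursday is April 3
Thursdays: 3, 10, 17, 24

4 Thursdays


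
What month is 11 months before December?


December is month 12
12 - 11 = 1

January


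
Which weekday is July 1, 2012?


Target: July 1, 2012
Anchor: Jan 1, 2012. With p = 2012 - 1 = 2011: (p + p//4 - p//100 + p//400) mod 7 = (2011 + 502 - 20 + 5) mod 7 = 2498 mod 7 = 6 -> Sunday (Mon=0 ... Sun=6)
Days before July (Jan-Jun): 182 days
Weekday index = (6 + 182) mod 7 = 6

Sunday


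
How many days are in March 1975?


March 1975

31 days


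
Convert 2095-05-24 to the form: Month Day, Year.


ISO 2095-05-24 parses as year=2095, month=05, day=24
Month 5 -> May

May 24, 2095


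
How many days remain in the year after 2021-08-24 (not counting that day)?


Day of year: 236 of 365
Remaining = 365 - 236

129 days


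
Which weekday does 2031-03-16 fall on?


Date: March 16, 2031
Anchor: Jan 1, 2031. With p = 2031 - 1 = 2030: (p + p//4 - p//100 + p//400) mod 7 = (2030 + 507 - 20 + 5) mod 7 = 2522 mod 7 = 2 -> Wednesday (Mon=0 ... Sun=6)
Days before March (Jan-Feb): 59; offset = 59 + 16 - 1 = 74
Weekday index = (2 + 74) mod 7 = 6

Day of the week: Sunday


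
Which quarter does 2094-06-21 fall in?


Month: June (month 6)
Q1: Jan-Mar, Q2: Apr-Jun, Q3: Jul-Sep, Q4: Oct-Dec

Q2


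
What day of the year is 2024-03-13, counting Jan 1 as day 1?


Date: March 13, 2024
Days in months 1 through 2: 60
Plus 13 days in March

Day of year: 73


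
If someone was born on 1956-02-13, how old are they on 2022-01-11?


Birth: 1956-02-13
Reference: 2022-01-11
Year difference: 2022 - 1956 = 66
Birthday not yet reached in 2022, subtract 1

65 years old


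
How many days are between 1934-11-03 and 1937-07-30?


From 1934-11-03 to 1937-07-30
1934-11-03: days before November = 31 + 28 + 31 + 30 + 31 + 30 + 31 + 31 + 30 + 31 = 304 (1934 is not a leap year); day of year = 304 + 3 = 307
1937-07-30: days before July = 31 + 28 + 31 + 30 + 31 + 30 = 181 (1937 is not a leap year); day of year = 181 + 30 = 211
Rest of 1934: 365 - 307 = 58
Full years 1935 (365), 1936 (366): 731
Total = 58 + 731 + 211 = 1000

1000 days


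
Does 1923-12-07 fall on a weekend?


Anchor: Jan 1, 1923. With p = 1923 - 1 = 1922: (p + p//4 - p//100 + p//400) mod 7 = (1922 + 480 - 19 + 4) mod 7 = 2387 mod 7 = 0 -> Monday (Mon=0 ... Sun=6)
Day of year: 341; offset = 340
Weekday index = (0 + 340) mod 7 = 4 -> Friday
Weekend days: Saturday, Sunday

No


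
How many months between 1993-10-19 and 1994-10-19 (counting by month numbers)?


From October 1993 to October 1994
1 year * 12 = 12 months = 12

12 months


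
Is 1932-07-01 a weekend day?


Anchor: Jan 1, 1932. With p = 1932 - 1 = 1931: (p + p//4 - p//100 + p//400) mod 7 = (1931 + 482 - 19 + 4) mod 7 = 2398 mod 7 = 4 -> Friday (Mon=0 ... Sun=6)
Day of year: 183; offset = 182
Weekday index = (4 + 182) mod 7 = 4 -> Friday
Weekend days: Saturday, Sunday

No


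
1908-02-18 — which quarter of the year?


Month: February (month 2)
Q1: Jan-Mar, Q2: Apr-Jun, Q3: Jul-Sep, Q4: Oct-Dec

Q1


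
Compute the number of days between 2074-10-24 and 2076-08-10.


From 2074-10-24 to 2076-08-10
2074-10-24: days before October = 31 + 28 + 31 + 30 + 31 + 30 + 31 + 31 + 30 = 273 (2074 is not a leap year); day of year = 273 + 24 = 297
2076-08-10: days before August = 31 + 29 + 31 + 30 + 31 + 30 + 31 = 213 (2076 is a leap year); day of year = 213 + 10 = 223
Rest of 2074: 365 - 297 = 68
Full years 2075 (365): 365
Total = 68 + 365 + 223 = 656

656 days


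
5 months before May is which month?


May is month 5
5 - 5 = 0; wrap: 0 + 12 = 12

December


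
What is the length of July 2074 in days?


July 2074

31 days


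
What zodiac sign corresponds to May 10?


Date: May 10
Conventional tropical zodiac dates: Taurus from April 20 onward; Gemini starts May 21
May 10 falls within the Taurus range

Taurus


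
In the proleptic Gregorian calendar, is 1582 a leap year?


Gregorian leap year rule: divisible by 4, but not by 100, unless also by 400.
1582 is not divisible by 4 -> not a leap year

No


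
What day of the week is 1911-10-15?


Date: October 15, 1911
Anchor: Jan 1, 1911. With p = 1911 - 1 = 1910: (p + p//4 - p//100 + p//400) mod 7 = (1910 + 477 - 19 + 4) mod 7 = 2372 mod 7 = 6 -> Sunday (Mon=0 ... Sun=6)
Days before October (Jan-Sep): 273; offset = 273 + 15 - 1 = 287
Weekday index = (6 + 287) mod 7 = 6

Day of the week: Sunday


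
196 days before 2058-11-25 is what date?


Start: 2058-11-25, subtract 196 days
Back 25 days from November 25 reaches October 31, 2058 -> 171 left
October 2058 has 31 days -> back to September 30, 2058 -> 140 left
September 2058 has 30 days -> back to August 31, 2058 -> 110 left
August 2058 has 31 days -> back to July 31, 2058 -> 79 left
July 2058 has 31 days -> back to June 30, 2058 -> 48 left
June 2058 has 30 days -> back to May 31, 2058 -> 18 left
May 2058: 31 - 18 = 13 -> lands on May 13

Result: 2058-05-13


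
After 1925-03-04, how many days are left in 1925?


Day of year: 63 of 365
Remaining = 365 - 63

302 days


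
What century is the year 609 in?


Century = (year - 1) // 100 + 1
= (609 - 1) // 100 + 1
= 608 // 100 + 1
= 6 + 1

7th century


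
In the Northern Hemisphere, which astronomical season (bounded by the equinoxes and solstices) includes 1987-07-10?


Date: July 10
Astronomical Summer (approx.; exact equinox/solstice day varies by year): June 21 to September 21
July 10 falls within the Summer window

Summer


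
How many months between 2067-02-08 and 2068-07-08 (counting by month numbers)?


From February 2067 to July 2068
1 year * 12 = 12 months, plus 5 months = 17

17 months


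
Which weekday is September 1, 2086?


Target: September 1, 2086
Anchor: Jan 1, 2086. With p = 2086 - 1 = 2085: (p + p//4 - p//100 + p//400) mod 7 = (2085 + 521 - 20 + 5) mod 7 = 2591 mod 7 = 1 -> Tuesday (Mon=0 ... Sun=6)
Days before September (Jan-Aug): 243 days
Weekday index = (1 + 243) mod 7 = 6

Sunday


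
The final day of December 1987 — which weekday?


December 1987 has 31 days
Anchor: Jan 1, 1987. With p = 1987 - 1 = 1986: (p + p//4 - p//100 + p//400) mod 7 = (1986 + 496 - 19 + 4) mod 7 = 2467 mod 7 = 3 -> Thursday (Mon=0 ... Sun=6)
Days before December (Jan-Nov): 334; December 1 index = (3 + 334) mod 7 = 1 -> Tuesday
Last day offset: 31 - 1 = 30 days
Weekday index = (1 + 30) mod 7 = 3

Thursday, December 31


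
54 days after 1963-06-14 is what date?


Start: 1963-06-14, add 54 days
June 1963 has 30 days: 30 - 14 = 16 days to June 30 -> 38 left
July 1963 has 31 days -> 7 left
August 1963: 7 <= 31 -> lands on August 7

Result: 1963-08-07


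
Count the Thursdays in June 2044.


June 2044 has 30 days
Anchor: Jan 1, 2044. With p = 2044 - 1 = 2043: (p + p//4 - p//100 + p//400) mod 7 = (2043 + 510 - 20 + 5) mod 7 = 2538 mod 7 = 4 -> Friday (Mon=0 ... Sun=6)
Days before June (Jan-May): 152; June 1 index = (4 + 152) mod 7 = 2 -> Wednesday
First Thursday is June 2
Thursdays: 2, 9, 16, 23, 30

5 Thursdays


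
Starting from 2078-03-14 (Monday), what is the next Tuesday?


Current: Monday
Target: Tuesday
Days ahead: 1

Next Tuesday: 2078-03-15


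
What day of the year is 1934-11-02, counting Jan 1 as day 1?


Date: November 2, 1934
Days in months 1 through 10: 304
Plus 2 days in November

Day of year: 306


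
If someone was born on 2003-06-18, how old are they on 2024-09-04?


Birth: 2003-06-18
Reference: 2024-09-04
Year difference: 2024 - 2003 = 21

21 years old


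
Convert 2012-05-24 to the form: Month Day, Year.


ISO 2012-05-24 parses as year=2012, month=05, day=24
Month 5 -> May

May 24, 2012


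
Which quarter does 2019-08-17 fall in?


Month: August (month 8)
Q1: Jan-Mar, Q2: Apr-Jun, Q3: Jul-Sep, Q4: Oct-Dec

Q3


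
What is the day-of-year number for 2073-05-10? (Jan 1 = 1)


Date: May 10, 2073
Days in months 1 through 4: 120
Plus 10 days in May

Day of year: 130


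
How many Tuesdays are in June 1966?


June 1966 has 30 days
Anchor: Jan 1, 1966. With p = 1966 - 1 = 1965: (p + p//4 - p//100 + p//400) mod 7 = (1965 + 491 - 19 + 4) mod 7 = 2441 mod 7 = 5 -> Saturday (Mon=0 ... Sun=6)
Days before June (Jan-May): 151; June 1 index = (5 + 151) mod 7 = 2 -> Wednesday
First Tuesday is June 7
Tuesdays: 7, 14, 21, 28

4 Tuesdays


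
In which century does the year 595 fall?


Century = (year - 1) // 100 + 1
= (595 - 1) // 100 + 1
= 594 // 100 + 1
= 5 + 1

6th century


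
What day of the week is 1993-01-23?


Date: January 23, 1993
Anchor: Jan 1, 1993. With p = 1993 - 1 = 1992: (p + p//4 - p//100 + p//400) mod 7 = (1992 + 498 - 19 + 4) mod 7 = 2475 mod 7 = 4 -> Friday (Mon=0 ... Sun=6)
Days into year = 23 - 1 = 22
Weekday index = (4 + 22) mod 7 = 5

Day of the week: Saturday


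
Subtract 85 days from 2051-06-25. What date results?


Start: 2051-06-25, subtract 85 days
Back 25 days from June 25 reaches May 31, 2051 -> 60 left
May 2051 has 31 days -> back to April 30, 2051 -> 29 left
April 2051: 30 - 29 = 1 -> lands on April 1

Result: 2051-04-01


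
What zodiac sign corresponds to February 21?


Date: February 21
Conventional tropical zodiac dates: Pisces from February 19 onward; Aries starts March 21
February 21 falls within the Pisces range

Pisces


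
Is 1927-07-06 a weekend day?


Anchor: Jan 1, 1927. With p = 1927 - 1 = 1926: (p + p//4 - p//100 + p//400) mod 7 = (1926 + 481 - 19 + 4) mod 7 = 2392 mod 7 = 5 -> Saturday (Mon=0 ... Sun=6)
Day of year: 187; offset = 186
Weekday index = (5 + 186) mod 7 = 2 -> Wednesday
Weekend days: Saturday, Sunday

No


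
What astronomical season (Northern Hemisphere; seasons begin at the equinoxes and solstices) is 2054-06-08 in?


Date: June 8
Astronomical Spring (approx.; exact equinox/solstice day varies by year): March 20 to June 20
June 8 falls within the Spring window

Spring


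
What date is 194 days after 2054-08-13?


Start: 2054-08-13, add 194 days
August 2054 has 31 days: 31 - 13 = 18 days to August 31 -> 176 left
September 2054 has 30 days -> 146 left
October 2054 has 31 days -> 115 left
November 2054 has 30 days -> 85 left
December 2054 has 31 days -> 54 left
January 2055 has 31 days -> 23 left
February 2055: 23 <= 28 -> lands on February 23

Result: 2055-02-23


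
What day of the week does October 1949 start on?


Target: October 1, 1949
Anchor: Jan 1, 1949. With p = 1949 - 1 = 1948: (p + p//4 - p//100 + p//400) mod 7 = (1948 + 487 - 19 + 4) mod 7 = 2420 mod 7 = 5 -> Saturday (Mon=0 ... Sun=6)
Days before October (Jan-Sep): 273 days
Weekday index = (5 + 273) mod 7 = 5

Saturday


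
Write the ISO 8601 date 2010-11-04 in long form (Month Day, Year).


ISO 2010-11-04 parses as year=2010, month=11, day=04
Month 11 -> November

November 4, 2010


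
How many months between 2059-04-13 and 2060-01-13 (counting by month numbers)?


From April 2059 to January 2060
1 year * 12 = 12 months, minus 3 months = 9

9 months


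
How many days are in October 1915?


October 1915

31 days


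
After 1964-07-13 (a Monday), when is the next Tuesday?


Current: Monday
Target: Tuesday
Days ahead: 1

Next Tuesday: 1964-07-14


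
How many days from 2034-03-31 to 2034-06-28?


From 2034-03-31 to 2034-06-28
2034-03-31: days before March = 31 + 28 = 59 (2034 is not a leap year); day of year = 59 + 31 = 90
2034-06-28: days before June = 31 + 28 + 31 + 30 + 31 = 151 (2034 is not a leap year); day of year = 151 + 28 = 179
Same year: 179 - 90 = 89

89 days


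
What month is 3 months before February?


February is month 2
2 - 3 = -1; wrap: -1 + 12 = 11

November


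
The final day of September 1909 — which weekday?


September 1909 has 30 days
Anchor: Jan 1, 1909. With p = 1909 - 1 = 1908: (p + p//4 - p//100 + p//400) mod 7 = (1908 + 477 - 19 + 4) mod 7 = 2370 mod 7 = 4 -> Friday (Mon=0 ... Sun=6)
Days before September (Jan-Aug): 243; September 1 index = (4 + 243) mod 7 = 2 -> Wednesday
Last day offset: 30 - 1 = 29 days
Weekday index = (2 + 29) mod 7 = 3

Thursday, September 30


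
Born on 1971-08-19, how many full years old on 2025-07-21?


Birth: 1971-08-19
Reference: 2025-07-21
Year difference: 2025 - 1971 = 54
Birthday not yet reached in 2025, subtract 1

53 years old


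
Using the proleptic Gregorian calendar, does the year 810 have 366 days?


Gregorian leap year rule: divisible by 4, but not by 100, unless also by 400.
810 is not divisible by 4 -> not a leap year

No


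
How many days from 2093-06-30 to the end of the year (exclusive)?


Day of year: 181 of 365
Remaining = 365 - 181

184 days


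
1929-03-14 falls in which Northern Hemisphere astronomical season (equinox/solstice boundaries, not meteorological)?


Date: March 14
Astronomical Winter (approx.; exact equinox/solstice day varies by year): December 21 to March 19
March 14 falls within the Winter window

Winter


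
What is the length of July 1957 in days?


July 1957

31 days


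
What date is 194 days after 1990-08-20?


Start: 1990-08-20, add 194 days
August 1990 has 31 days: 31 - 20 = 11 days to August 31 -> 183 left
September 1990 has 30 days -> 153 left
October 1990 has 31 days -> 122 left
November 1990 has 30 days -> 92 left
December 1990 has 31 days -> 61 left
January 1991 has 31 days -> 30 left
February 1991 has 28 days -> 2 left
March 1991: 2 <= 31 -> lands on March 2

Result: 1991-03-02


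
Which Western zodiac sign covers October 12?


Date: October 12
Conventional tropical zodiac dates: Libra from September 23 onward; Scorpio starts October 23
October 12 falls within the Libra range

Libra


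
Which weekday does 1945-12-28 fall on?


Date: December 28, 1945
Anchor: Jan 1, 1945. With p = 1945 - 1 = 1944: (p + p//4 - p//100 + p//400) mod 7 = (1944 + 486 - 19 + 4) mod 7 = 2415 mod 7 = 0 -> Monday (Mon=0 ... Sun=6)
Days before December (Jan-Nov): 334; offset = 334 + 28 - 1 = 361
Weekday index = (0 + 361) mod 7 = 4

Day of the week: Friday


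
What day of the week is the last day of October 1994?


October 1994 has 31 days
Anchor: Jan 1, 1994. With p = 1994 - 1 = 1993: (p + p//4 - p//100 + p//400) mod 7 = (1993 + 498 - 19 + 4) mod 7 = 2476 mod 7 = 5 -> Saturday (Mon=0 ... Sun=6)
Days before October (Jan-Sep): 273; October 1 index = (5 + 273) mod 7 = 5 -> Saturday
Last day offset: 31 - 1 = 30 days
Weekday index = (5 + 30) mod 7 = 0

Monday, October 31


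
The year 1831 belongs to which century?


Century = (year - 1) // 100 + 1
= (1831 - 1) // 100 + 1
= 1830 // 100 + 1
= 18 + 1

19th century


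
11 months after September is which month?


September is month 9
9 + 11 = 20; wrap: 20 - 12 = 8

August


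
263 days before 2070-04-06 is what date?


Start: 2070-04-06, subtract 263 days
Back 6 days from April 6 reaches March 31, 2070 -> 257 left
March 2070 has 31 days -> back to February 28, 2070 -> 226 left
February 2070 has 28 days -> back to January 31, 2070 -> 198 left
January 2070 has 31 days -> back to December 31, 2069 -> 167 left
December 2069 has 31 days -> back to November 30, 2069 -> 136 left
November 2069 has 30 days -> back to October 31, 2069 -> 106 left
October 2069 has 31 days -> back to September 30, 2069 -> 75 left
September 2069 has 30 days -> back to August 31, 2069 -> 45 left
August 2069 has 31 days -> back to July 31, 2069 -> 14 left
July 2069: 31 - 14 = 17 -> lands on July 17

Result: 2069-07-17


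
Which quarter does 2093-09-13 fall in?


Month: September (month 9)
Q1: Jan-Mar, Q2: Apr-Jun, Q3: Jul-Sep, Q4: Oct-Dec

Q3


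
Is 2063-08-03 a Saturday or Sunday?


Anchor: Jan 1, 2063. With p = 2063 - 1 = 2062: (p + p//4 - p//100 + p//400) mod 7 = (2062 + 515 - 20 + 5) mod 7 = 2562 mod 7 = 0 -> Monday (Mon=0 ... Sun=6)
Day of year: 215; offset = 214
Weekday index = (0 + 214) mod 7 = 4 -> Friday
Weekend days: Saturday, Sunday

No


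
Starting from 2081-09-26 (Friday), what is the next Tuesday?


Current: Friday
Target: Tuesday
Days ahead: 4

Next Tuesday: 2081-09-30


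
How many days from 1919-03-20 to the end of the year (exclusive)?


Day of year: 79 of 365
Remaining = 365 - 79

286 days


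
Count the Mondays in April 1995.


April 1995 has 30 days
Anchor: Jan 1, 1995. With p = 1995 - 1 = 1994: (p + p//4 - p//100 + p//400) mod 7 = (1994 + 498 - 19 + 4) mod 7 = 2477 mod 7 = 6 -> Sunday (Mon=0 ... Sun=6)
Days before April (Jan-Mar): 90; April 1 index = (6 + 90) mod 7 = 5 -> Saturday
First Monday is April 3
Mondays: 3, 10, 17, 24

4 Mondays


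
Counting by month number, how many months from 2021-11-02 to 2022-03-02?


From November 2021 to March 2022
1 year * 12 = 12 months, minus 8 months = 4

4 months


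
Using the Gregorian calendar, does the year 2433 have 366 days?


Gregorian leap year rule: divisible by 4, but not by 100, unless also by 400.
2433 is not divisible by 4 -> not a leap year

No


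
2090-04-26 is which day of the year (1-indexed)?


Date: April 26, 2090
Days in months 1 through 3: 90
Plus 26 days in April

Day of year: 116


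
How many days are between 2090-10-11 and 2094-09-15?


From 2090-10-11 to 2094-09-15
2090-10-11: days before October = 31 + 28 + 31 + 30 + 31 + 30 + 31 + 31 + 30 = 273 (2090 is not a leap year); day of year = 273 + 11 = 284
2094-09-15: days before September = 31 + 28 + 31 + 30 + 31 + 30 + 31 + 31 = 243 (2094 is not a leap year); day of year = 243 + 15 = 258
Rest of 2090: 365 - 284 = 81
Full years 2091 (365), 2092 (366), 2093 (365): 1096
Total = 81 + 1096 + 258 = 1435

1435 days
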